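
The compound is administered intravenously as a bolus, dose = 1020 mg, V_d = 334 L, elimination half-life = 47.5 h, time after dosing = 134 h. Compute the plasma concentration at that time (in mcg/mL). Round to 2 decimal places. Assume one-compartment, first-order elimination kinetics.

0.43 mcg/mL

C₀ = Dose / Vd = 1020 / 334 = 3.054 mg/L
k = ln2 / t½ = 0.693147 / 47.5 = 0.01459 h⁻¹
C = C₀ · e^(−k·t) = 3.054 × e^(−0.01459 × 134)
  = 3.054 × 0.1416 = 0.4324 mg/L
(0.4324 mg/L = 0.4324 mcg/mL)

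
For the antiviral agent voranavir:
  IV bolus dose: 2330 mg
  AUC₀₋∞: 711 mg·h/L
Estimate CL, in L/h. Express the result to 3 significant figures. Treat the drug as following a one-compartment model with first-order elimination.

3.28 L/h

CL = Dose / AUC = 2330 / 711 = 3.277 L/h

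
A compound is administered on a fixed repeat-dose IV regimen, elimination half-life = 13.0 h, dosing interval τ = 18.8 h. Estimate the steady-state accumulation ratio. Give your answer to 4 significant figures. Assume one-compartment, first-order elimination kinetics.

k = ln2 / t½ = 0.693147 / 13.0 = 0.05332 h⁻¹
e^(−kτ) = e^(−0.05332 × 18.8) = 0.3670
Accumulation ratio R = 1 / (1 − e^(−kτ)) = 1 / (1 − 0.3670) = 1.580

1.580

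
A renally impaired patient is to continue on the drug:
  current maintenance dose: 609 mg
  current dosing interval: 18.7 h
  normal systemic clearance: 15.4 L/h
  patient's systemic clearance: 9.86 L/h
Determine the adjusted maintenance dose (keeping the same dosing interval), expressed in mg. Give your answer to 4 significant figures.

To keep the same average steady-state level, dosing rate must scale with clearance.
CL ratio = 9.86 / 15.4 = 0.6403
New dose (same interval) = 609 × 0.6403 = 389.9 mg

389.9 mg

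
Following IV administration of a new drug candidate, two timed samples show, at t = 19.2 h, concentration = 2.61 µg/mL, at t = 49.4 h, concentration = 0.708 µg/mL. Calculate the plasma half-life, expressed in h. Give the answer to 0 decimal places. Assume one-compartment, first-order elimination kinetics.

k = ln(C₁/C₂) / (t₂ − t₁) = ln(2.61/0.708) / (49.4 − 19.2)
  = 1.305 / 30.20 = 0.04321 h⁻¹
t½ = ln2 / k = 0.693147 / 0.04321 = 16.04 h

16 h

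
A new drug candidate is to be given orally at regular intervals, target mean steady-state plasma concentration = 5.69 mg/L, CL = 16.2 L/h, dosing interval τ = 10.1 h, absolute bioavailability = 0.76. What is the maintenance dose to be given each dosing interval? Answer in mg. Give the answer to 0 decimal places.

1225 mg

At steady state, F × (Dose/τ) = Css × CL.
Dose = Css × CL × τ / F = 5.69 × 16.20 × 10.1 / 0.76 = 1225 mg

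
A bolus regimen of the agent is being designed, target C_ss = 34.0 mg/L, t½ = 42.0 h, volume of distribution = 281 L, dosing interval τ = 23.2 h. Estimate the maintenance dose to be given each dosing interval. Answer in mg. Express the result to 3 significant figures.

k = ln2 / t½ = 0.693147 / 42.0 = 0.01650 h⁻¹
CL = k × Vd = 0.01650 × 281 = 4.637 L/h
At steady state, Dose/τ = Css × CL.
Dose = Css × CL × τ = 34.0 × 4.637 × 23.2 = 3658 mg

3660 mg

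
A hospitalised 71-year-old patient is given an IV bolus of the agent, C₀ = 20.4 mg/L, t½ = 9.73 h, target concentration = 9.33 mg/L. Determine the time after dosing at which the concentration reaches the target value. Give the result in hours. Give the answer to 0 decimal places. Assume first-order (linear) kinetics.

11 h

k = ln2 / t½ = 0.693147 / 9.73 = 0.07124 h⁻¹
t = ln(C₀ / C) / k = ln(20.40 / 9.33) / 0.07124
  = ln(2.186) / 0.07124 = 0.7821 / 0.07124 = 10.98 h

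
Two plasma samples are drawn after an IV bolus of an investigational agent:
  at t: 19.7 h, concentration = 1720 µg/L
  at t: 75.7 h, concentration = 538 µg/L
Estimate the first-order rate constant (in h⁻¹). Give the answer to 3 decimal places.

0.021 h⁻¹

k = ln(C₁/C₂) / (t₂ − t₁) = ln(1720/538) / (75.7 − 19.7)
  = 1.162 / 56.00 = 0.02075 h⁻¹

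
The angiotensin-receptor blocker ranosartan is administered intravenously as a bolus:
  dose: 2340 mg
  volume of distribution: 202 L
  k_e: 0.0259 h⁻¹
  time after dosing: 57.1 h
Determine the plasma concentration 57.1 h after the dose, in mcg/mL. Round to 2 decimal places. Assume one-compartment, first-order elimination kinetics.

2.64 mcg/mL

C₀ = Dose / Vd = 2340 / 202 = 11.58 mg/L
C = C₀ · e^(−k·t) = 11.58 × e^(−0.02590 × 57.1)
  = 11.58 × 0.2279 = 2.639 mg/L
(2.639 mg/L = 2.639 mcg/mL)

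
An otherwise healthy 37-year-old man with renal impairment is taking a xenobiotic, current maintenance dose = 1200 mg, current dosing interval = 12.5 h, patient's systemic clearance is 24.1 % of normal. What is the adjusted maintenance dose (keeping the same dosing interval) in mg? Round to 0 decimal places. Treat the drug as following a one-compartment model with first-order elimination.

To keep the same average steady-state level, dosing rate must scale with clearance.
CL ratio = 24.1 / 100 = 0.2410
New dose (same interval) = 1200 × 0.2410 = 289.2 mg

289 mg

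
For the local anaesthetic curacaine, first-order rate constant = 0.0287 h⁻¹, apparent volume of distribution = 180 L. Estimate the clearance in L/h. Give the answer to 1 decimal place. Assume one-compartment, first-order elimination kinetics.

CL = k × Vd = 0.0287 × 180 = 5.166 L/h

5.2 L/h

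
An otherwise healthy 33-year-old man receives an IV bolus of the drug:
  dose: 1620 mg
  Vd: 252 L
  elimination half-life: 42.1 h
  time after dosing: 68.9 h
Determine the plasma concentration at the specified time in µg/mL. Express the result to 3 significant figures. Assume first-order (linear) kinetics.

C₀ = Dose / Vd = 1620 / 252 = 6.429 mg/L
k = ln2 / t½ = 0.693147 / 42.1 = 0.01646 h⁻¹
C = C₀ · e^(−k·t) = 6.429 × e^(−0.01646 × 68.9)
  = 6.429 × 0.3217 = 2.068 mg/L
(2.068 mg/L = 2.068 µg/mL)

2.07 µg/mL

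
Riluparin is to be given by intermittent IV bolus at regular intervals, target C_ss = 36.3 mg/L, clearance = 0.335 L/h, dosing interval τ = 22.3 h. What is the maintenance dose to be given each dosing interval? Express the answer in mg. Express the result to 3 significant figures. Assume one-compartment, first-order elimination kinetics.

At steady state, Dose/τ = Css × CL.
Dose = Css × CL × τ = 36.3 × 0.3350 × 22.3 = 271.2 mg

271 mg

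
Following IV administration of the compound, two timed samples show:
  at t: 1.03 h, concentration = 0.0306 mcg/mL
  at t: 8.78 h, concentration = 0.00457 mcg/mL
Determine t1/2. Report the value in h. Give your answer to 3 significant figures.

k = ln(C₁/C₂) / (t₂ − t₁) = ln(0.0306/0.00457) / (8.78 − 1.03)
  = 1.901 / 7.750 = 0.2453 h⁻¹
t½ = ln2 / k = 0.693147 / 0.2453 = 2.826 h

2.83 h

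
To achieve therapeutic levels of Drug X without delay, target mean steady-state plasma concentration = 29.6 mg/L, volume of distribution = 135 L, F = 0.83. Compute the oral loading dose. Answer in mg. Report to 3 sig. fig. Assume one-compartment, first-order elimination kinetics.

LD = Css × Vd / F = 29.6 × 135 / 0.83 = 4814 mg

4810 mg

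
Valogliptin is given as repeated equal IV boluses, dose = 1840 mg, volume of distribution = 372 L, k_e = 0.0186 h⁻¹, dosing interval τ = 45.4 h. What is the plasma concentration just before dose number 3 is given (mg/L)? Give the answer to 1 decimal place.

C₀ per dose = Dose / Vd = 1840 / 372 = 4.946 mg/L
Fraction remaining after one interval: r = e^(−kτ) = e^(−0.01860 × 45.4) = 0.4298
Before dose 3, 2 doses have been given (aged 1τ, 2τ).
C_trough = C₀ × (r + r²) = 4.946 × (0.4298 + 0.1847) = 3.039 mg/L

3.0 mg/L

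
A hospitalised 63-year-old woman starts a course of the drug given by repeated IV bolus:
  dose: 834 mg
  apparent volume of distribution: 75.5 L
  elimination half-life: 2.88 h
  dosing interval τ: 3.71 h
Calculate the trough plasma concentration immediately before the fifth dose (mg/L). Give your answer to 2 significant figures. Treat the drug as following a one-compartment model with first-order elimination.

7.4 mg/L

C₀ per dose = Dose / Vd = 834 / 75.5 = 11.05 mg/L
k = ln2 / t½ = 0.693147 / 2.88 = 0.2407 h⁻¹
Fraction remaining after one interval: r = e^(−kτ) = e^(−0.2407 × 3.71) = 0.4094
Before dose 5, 4 doses have been given (aged 1τ, 2τ, 3τ, 4τ).
C_trough = C₀ × (r + r² + … + r^4) = C₀ × r(1−r^4)/(1−r)
        = 11.05 × 0.4094 × (1 − 0.02809) / (1 − 0.4094) = 7.445 mg/L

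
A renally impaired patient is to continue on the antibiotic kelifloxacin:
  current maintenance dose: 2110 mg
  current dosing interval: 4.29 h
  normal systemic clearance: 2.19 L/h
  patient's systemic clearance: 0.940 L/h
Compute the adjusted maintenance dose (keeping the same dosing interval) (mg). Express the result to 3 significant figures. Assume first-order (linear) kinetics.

To keep the same average steady-state level, dosing rate must scale with clearance.
CL ratio = 0.940 / 2.19 = 0.4292
New dose (same interval) = 2110 × 0.4292 = 905.6 mg

906 mg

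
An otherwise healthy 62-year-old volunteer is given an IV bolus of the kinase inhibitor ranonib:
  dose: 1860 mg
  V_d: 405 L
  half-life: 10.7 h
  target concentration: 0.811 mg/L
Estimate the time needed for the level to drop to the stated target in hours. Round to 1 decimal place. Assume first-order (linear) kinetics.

C₀ = Dose / Vd = 1860 / 405 = 4.593 mg/L
k = ln2 / t½ = 0.693147 / 10.7 = 0.06478 h⁻¹
t = ln(C₀ / C) / k = ln(4.593 / 0.811) / 0.06478
  = ln(5.663) / 0.06478 = 1.734 / 0.06478 = 26.77 h

26.8 h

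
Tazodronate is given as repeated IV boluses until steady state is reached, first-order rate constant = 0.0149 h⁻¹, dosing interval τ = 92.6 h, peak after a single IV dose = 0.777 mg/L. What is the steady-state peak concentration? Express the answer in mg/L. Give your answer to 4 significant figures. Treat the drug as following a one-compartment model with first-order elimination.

e^(−kτ) = e^(−0.01490 × 92.6) = 0.2516
Accumulation ratio R = 1 / (1 − e^(−kτ)) = 1 / (1 − 0.2516) = 1.336
Steady-state peak = C₀ × R = 0.777 × 1.336 = 1.038 mg/L

1.038 mg/L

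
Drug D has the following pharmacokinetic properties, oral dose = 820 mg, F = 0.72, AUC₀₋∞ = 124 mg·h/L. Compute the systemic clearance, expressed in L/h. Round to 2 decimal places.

4.76 L/h

CL = F·Dose / AUC = 0.72 × 820 / 124 = 4.761 L/h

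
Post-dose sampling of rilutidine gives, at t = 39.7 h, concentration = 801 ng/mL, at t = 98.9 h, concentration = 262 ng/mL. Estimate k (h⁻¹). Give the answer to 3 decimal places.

0.019 h⁻¹

k = ln(C₁/C₂) / (t₂ − t₁) = ln(801/262) / (98.9 − 39.7)
  = 1.118 / 59.20 = 0.01889 h⁻¹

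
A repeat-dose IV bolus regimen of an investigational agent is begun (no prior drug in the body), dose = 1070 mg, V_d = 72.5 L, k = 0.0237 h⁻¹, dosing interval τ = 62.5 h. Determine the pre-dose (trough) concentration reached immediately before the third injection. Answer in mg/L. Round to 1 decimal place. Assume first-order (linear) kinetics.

4.1 mg/L

C₀ per dose = Dose / Vd = 1070 / 72.5 = 14.76 mg/L
Fraction remaining after one interval: r = e^(−kτ) = e^(−0.02370 × 62.5) = 0.2274
Before dose 3, 2 doses have been given (aged 1τ, 2τ).
C_trough = C₀ × (r + r²) = 14.76 × (0.2274 + 0.05171) = 4.120 mg/L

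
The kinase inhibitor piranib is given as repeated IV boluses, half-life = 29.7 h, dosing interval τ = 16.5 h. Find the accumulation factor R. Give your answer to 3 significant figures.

3.13

k = ln2 / t½ = 0.693147 / 29.7 = 0.02334 h⁻¹
e^(−kτ) = e^(−0.02334 × 16.5) = 0.6804
Accumulation ratio R = 1 / (1 − e^(−kτ)) = 1 / (1 − 0.6804) = 3.129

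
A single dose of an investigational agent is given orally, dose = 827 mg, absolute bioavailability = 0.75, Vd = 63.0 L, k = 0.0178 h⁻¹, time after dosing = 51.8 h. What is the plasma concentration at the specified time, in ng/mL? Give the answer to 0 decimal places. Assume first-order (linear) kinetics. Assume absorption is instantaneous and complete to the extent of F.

Amount reaching circulation = F × Dose = 0.75 × 827.0 = 620.3 mg
C₀ = F·Dose / Vd = 620.3 / 63.0 = 9.846 mg/L
C = C₀ · e^(−k·t) = 9.846 × e^(−0.01780 × 51.8)
  = 9.846 × 0.3977 = 3.916 mg/L
Convert: 3.916 mg/L × 1000 = 3916 ng/mL

3916 ng/mL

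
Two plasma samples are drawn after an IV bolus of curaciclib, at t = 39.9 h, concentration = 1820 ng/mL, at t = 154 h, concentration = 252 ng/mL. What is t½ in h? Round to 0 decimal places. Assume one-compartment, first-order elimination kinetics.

k = ln(C₁/C₂) / (t₂ − t₁) = ln(1820/252) / (154 − 39.9)
  = 1.977 / 114.1 = 0.01733 h⁻¹
t½ = ln2 / k = 0.693147 / 0.01733 = 40.00 h

40 h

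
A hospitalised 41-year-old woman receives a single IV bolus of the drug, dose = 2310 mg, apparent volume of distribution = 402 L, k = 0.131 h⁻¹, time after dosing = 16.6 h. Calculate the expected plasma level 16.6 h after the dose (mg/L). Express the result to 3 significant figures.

C₀ = Dose / Vd = 2310 / 402 = 5.746 mg/L
C = C₀ · e^(−k·t) = 5.746 × e^(−0.1310 × 16.6)
  = 5.746 × 0.1137 = 0.6533 mg/L

0.653 mg/L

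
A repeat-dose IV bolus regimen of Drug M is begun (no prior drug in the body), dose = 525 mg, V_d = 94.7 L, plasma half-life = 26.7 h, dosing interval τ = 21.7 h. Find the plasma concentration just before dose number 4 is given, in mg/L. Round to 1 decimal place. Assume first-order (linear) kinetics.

C₀ per dose = Dose / Vd = 525 / 94.7 = 5.544 mg/L
k = ln2 / t½ = 0.693147 / 26.7 = 0.02596 h⁻¹
Fraction remaining after one interval: r = e^(−kτ) = e^(−0.02596 × 21.7) = 0.5693
Before dose 4, 3 doses have been given (aged 1τ, 2τ, 3τ).
C_trough = C₀ × (r + r² + … + r^3) = C₀ × r(1−r^3)/(1−r)
        = 5.544 × 0.5693 × (1 − 0.1845) / (1 − 0.5693) = 5.976 mg/L

6.0 mg/L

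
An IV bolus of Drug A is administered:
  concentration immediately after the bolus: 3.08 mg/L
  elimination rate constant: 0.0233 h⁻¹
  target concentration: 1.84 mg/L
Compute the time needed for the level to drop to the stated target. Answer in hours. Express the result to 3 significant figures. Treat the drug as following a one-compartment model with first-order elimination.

t = ln(C₀ / C) / k = ln(3.080 / 1.84) / 0.02330
  = ln(1.674) / 0.02330 = 0.5152 / 0.02330 = 22.11 h

22.1 h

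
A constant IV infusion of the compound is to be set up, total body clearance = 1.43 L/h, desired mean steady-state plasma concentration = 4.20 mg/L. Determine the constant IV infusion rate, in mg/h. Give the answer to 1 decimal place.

At steady state, infusion rate R₀ = Css × CL = 4.20 × 1.430 = 6.006 mg/h

6.0 mg/h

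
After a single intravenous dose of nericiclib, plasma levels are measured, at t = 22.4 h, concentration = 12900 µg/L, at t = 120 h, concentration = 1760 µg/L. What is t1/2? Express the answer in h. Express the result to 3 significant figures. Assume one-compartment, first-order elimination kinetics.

34.0 h

k = ln(C₁/C₂) / (t₂ − t₁) = ln(12900/1760) / (120 − 22.4)
  = 1.992 / 97.60 = 0.02041 h⁻¹
t½ = ln2 / k = 0.693147 / 0.02041 = 33.96 h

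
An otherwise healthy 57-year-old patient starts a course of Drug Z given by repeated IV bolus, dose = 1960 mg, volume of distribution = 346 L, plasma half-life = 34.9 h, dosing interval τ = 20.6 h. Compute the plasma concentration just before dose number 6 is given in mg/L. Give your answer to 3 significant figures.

9.76 mg/L

C₀ per dose = Dose / Vd = 1960 / 346 = 5.665 mg/L
k = ln2 / t½ = 0.693147 / 34.9 = 0.01986 h⁻¹
Fraction remaining after one interval: r = e^(−kτ) = e^(−0.01986 × 20.6) = 0.6642
Before dose 6, 5 doses have been given (aged 1τ, 2τ, 3τ, 4τ, 5τ).
C_trough = C₀ × (r + r² + … + r^5) = C₀ × r(1−r^5)/(1−r)
        = 5.665 × 0.6642 × (1 − 0.1293) / (1 − 0.6642) = 9.756 mg/L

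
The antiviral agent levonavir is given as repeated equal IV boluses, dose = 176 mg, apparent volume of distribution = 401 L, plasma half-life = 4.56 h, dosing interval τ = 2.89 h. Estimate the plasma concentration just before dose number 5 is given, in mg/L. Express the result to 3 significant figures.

C₀ per dose = Dose / Vd = 176 / 401 = 0.4389 mg/L
k = ln2 / t½ = 0.693147 / 4.56 = 0.1520 h⁻¹
Fraction remaining after one interval: r = e^(−kτ) = e^(−0.1520 × 2.89) = 0.6445
Before dose 5, 4 doses have been given (aged 1τ, 2τ, 3τ, 4τ).
C_trough = C₀ × (r + r² + … + r^4) = C₀ × r(1−r^4)/(1−r)
        = 0.4389 × 0.6445 × (1 − 0.1725) / (1 − 0.6445) = 0.6584 mg/L

0.658 mg/L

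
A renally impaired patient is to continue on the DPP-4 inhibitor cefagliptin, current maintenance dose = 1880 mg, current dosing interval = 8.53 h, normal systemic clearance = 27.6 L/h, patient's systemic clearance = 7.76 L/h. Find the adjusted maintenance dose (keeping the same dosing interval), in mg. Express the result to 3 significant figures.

To keep the same average steady-state level, dosing rate must scale with clearance.
CL ratio = 7.76 / 27.6 = 0.2812
New dose (same interval) = 1880 × 0.2812 = 528.7 mg

529 mg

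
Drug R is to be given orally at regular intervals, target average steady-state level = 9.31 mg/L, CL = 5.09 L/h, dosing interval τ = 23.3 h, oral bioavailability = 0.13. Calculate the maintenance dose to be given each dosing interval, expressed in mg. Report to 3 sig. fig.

At steady state, F × (Dose/τ) = Css × CL.
Dose = Css × CL × τ / F = 9.31 × 5.090 × 23.3 / 0.13 = 8493 mg

8490 mg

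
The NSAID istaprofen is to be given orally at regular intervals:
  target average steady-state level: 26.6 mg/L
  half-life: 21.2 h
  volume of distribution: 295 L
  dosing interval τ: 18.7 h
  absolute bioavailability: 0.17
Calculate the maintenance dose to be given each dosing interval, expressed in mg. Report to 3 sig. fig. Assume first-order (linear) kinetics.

k = ln2 / t½ = 0.693147 / 21.2 = 0.03270 h⁻¹
CL = k × Vd = 0.03270 × 295 = 9.647 L/h
At steady state, F × (Dose/τ) = Css × CL.
Dose = Css × CL × τ / F = 26.6 × 9.647 × 18.7 / 0.17 = 28230 mg

28200 mg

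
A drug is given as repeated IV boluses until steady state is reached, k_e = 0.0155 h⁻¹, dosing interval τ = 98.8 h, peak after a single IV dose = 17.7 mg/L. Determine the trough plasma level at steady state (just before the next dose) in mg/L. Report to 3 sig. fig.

e^(−kτ) = e^(−0.01550 × 98.8) = 0.2162
Accumulation ratio R = 1 / (1 − e^(−kτ)) = 1 / (1 − 0.2162) = 1.276
Steady-state trough = C₀ × R × e^(−kτ) = 17.7 × 1.276 × 0.2162 = 4.883 mg/L

4.88 mg/L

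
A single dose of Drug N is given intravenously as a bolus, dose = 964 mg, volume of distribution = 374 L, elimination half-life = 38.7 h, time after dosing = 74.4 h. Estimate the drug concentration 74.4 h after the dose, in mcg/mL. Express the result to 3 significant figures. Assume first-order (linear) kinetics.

0.680 mcg/mL

C₀ = Dose / Vd = 964.0 / 374 = 2.578 mg/L
k = ln2 / t½ = 0.693147 / 38.7 = 0.01791 h⁻¹
C = C₀ · e^(−k·t) = 2.578 × e^(−0.01791 × 74.4)
  = 2.578 × 0.2638 = 0.6801 mg/L
(0.6801 mg/L = 0.6801 mcg/mL)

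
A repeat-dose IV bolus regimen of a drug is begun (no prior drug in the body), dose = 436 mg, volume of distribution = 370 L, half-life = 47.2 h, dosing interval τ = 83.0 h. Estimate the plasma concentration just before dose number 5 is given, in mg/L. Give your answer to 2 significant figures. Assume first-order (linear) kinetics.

0.49 mg/L

C₀ per dose = Dose / Vd = 436 / 370 = 1.178 mg/L
k = ln2 / t½ = 0.693147 / 47.2 = 0.01469 h⁻¹
Fraction remaining after one interval: r = e^(−kτ) = e^(−0.01469 × 83.0) = 0.2954
Before dose 5, 4 doses have been given (aged 1τ, 2τ, 3τ, 4τ).
C_trough = C₀ × (r + r² + … + r^4) = C₀ × r(1−r^4)/(1−r)
        = 1.178 × 0.2954 × (1 − 0.007615) / (1 − 0.2954) = 0.4901 mg/L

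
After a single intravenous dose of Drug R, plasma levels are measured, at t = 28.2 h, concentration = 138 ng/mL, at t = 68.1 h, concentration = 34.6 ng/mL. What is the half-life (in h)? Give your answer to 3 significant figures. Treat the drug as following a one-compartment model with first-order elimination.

k = ln(C₁/C₂) / (t₂ − t₁) = ln(138/34.6) / (68.1 − 28.2)
  = 1.383 / 39.90 = 0.03466 h⁻¹
t½ = ln2 / k = 0.693147 / 0.03466 = 20.00 h

20.0 h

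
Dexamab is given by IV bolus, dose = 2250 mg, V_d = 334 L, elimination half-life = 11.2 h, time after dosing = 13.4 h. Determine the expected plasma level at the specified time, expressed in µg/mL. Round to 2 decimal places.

C₀ = Dose / Vd = 2250 / 334 = 6.737 mg/L
k = ln2 / t½ = 0.693147 / 11.2 = 0.06189 h⁻¹
C = C₀ · e^(−k·t) = 6.737 × e^(−0.06189 × 13.4)
  = 6.737 × 0.4363 = 2.939 mg/L
(2.939 mg/L = 2.939 µg/mL)

2.94 µg/mL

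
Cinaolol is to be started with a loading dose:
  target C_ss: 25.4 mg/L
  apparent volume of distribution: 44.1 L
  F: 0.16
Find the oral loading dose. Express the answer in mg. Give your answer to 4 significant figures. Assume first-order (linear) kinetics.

7001 mg

LD = Css × Vd / F = 25.4 × 44.1 / 0.16 = 7001 mg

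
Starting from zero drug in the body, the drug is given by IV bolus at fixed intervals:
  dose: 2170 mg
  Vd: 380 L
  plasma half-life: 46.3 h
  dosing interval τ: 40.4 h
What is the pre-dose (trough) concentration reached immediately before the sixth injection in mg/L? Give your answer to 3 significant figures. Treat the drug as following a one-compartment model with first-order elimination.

C₀ per dose = Dose / Vd = 2170 / 380 = 5.711 mg/L
k = ln2 / t½ = 0.693147 / 46.3 = 0.01497 h⁻¹
Fraction remaining after one interval: r = e^(−kτ) = e^(−0.01497 × 40.4) = 0.5462
Before dose 6, 5 doses have been given (aged 1τ, 2τ, 3τ, 4τ, 5τ).
C_trough = C₀ × (r + r² + … + r^5) = C₀ × r(1−r^5)/(1−r)
        = 5.711 × 0.5462 × (1 − 0.04861) / (1 − 0.5462) = 6.540 mg/L

6.54 mg/L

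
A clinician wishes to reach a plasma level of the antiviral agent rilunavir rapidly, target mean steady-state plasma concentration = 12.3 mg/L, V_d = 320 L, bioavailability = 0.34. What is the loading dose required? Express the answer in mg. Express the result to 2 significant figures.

12000 mg

LD = Css × Vd / F = 12.3 × 320 / 0.34 = 11580 mg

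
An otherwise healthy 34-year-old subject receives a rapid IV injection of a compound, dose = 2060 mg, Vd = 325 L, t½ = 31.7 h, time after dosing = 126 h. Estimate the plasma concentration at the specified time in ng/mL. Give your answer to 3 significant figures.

C₀ = Dose / Vd = 2060 / 325 = 6.338 mg/L
k = ln2 / t½ = 0.693147 / 31.7 = 0.02187 h⁻¹
C = C₀ · e^(−k·t) = 6.338 × e^(−0.02187 × 126)
  = 6.338 × 0.06357 = 0.4029 mg/L
Convert: 0.4029 mg/L × 1000 = 402.9 ng/mL

403 ng/mL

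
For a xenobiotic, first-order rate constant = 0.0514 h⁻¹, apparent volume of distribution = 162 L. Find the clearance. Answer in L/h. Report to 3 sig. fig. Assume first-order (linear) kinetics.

CL = k × Vd = 0.0514 × 162 = 8.327 L/h

8.33 L/h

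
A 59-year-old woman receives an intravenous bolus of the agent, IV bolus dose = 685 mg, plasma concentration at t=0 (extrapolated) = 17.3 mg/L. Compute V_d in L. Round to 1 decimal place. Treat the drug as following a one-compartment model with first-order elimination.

Vd = Dose / C₀ = 685.0 / 17.3 = 39.60 L

39.6 L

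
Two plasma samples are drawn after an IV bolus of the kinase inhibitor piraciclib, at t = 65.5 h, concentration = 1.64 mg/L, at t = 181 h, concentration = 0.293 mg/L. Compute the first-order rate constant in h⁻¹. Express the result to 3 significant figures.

k = ln(C₁/C₂) / (t₂ − t₁) = ln(1.64/0.293) / (181 − 65.5)
  = 1.722 / 115.5 = 0.01491 h⁻¹

0.0149 h⁻¹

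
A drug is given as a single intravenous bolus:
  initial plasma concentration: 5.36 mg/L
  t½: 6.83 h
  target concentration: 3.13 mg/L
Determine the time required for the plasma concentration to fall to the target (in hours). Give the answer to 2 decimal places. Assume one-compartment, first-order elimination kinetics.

k = ln2 / t½ = 0.693147 / 6.83 = 0.1015 h⁻¹
t = ln(C₀ / C) / k = ln(5.360 / 3.13) / 0.1015
  = ln(1.712) / 0.1015 = 0.5377 / 0.1015 = 5.298 h

5.30 h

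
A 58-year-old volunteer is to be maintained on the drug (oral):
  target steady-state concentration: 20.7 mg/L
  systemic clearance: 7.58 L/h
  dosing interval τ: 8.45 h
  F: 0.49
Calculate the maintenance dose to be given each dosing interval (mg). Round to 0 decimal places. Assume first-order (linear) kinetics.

At steady state, F × (Dose/τ) = Css × CL.
Dose = Css × CL × τ / F = 20.7 × 7.580 × 8.45 / 0.49 = 2706 mg

2706 mg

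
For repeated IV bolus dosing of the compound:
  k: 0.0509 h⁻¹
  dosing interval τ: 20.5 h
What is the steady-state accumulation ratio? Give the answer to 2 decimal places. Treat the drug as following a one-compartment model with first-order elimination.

1.54

e^(−kτ) = e^(−0.05090 × 20.5) = 0.3522
Accumulation ratio R = 1 / (1 − e^(−kτ)) = 1 / (1 − 0.3522) = 1.544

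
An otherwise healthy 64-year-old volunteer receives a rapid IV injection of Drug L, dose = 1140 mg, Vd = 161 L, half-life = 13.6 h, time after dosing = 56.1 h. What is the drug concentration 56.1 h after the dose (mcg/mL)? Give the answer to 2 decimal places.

0.41 mcg/mL

C₀ = Dose / Vd = 1140 / 161 = 7.081 mg/L
k = ln2 / t½ = 0.693147 / 13.6 = 0.05097 h⁻¹
C = C₀ · e^(−k·t) = 7.081 × e^(−0.05097 × 56.1)
  = 7.081 × 0.05730 = 0.4057 mg/L
(0.4057 mg/L = 0.4057 mcg/mL)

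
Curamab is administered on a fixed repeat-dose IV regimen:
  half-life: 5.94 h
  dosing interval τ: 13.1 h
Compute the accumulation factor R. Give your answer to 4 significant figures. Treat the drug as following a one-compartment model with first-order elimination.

1.277

k = ln2 / t½ = 0.693147 / 5.94 = 0.1167 h⁻¹
e^(−kτ) = e^(−0.1167 × 13.1) = 0.2168
Accumulation ratio R = 1 / (1 − e^(−kτ)) = 1 / (1 − 0.2168) = 1.277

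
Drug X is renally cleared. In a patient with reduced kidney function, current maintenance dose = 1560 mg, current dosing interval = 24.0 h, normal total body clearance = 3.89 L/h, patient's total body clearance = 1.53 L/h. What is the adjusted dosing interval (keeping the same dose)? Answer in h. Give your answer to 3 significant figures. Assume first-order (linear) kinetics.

To keep the same average steady-state level, dosing rate must scale with clearance.
CL ratio = 1.53 / 3.89 = 0.3933
New interval (same dose) = 24.0 / 0.3933 = 61.02 h

61.0 h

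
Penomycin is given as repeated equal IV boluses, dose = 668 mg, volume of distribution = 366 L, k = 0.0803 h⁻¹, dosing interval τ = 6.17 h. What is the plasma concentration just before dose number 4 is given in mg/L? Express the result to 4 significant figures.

2.202 mg/L

C₀ per dose = Dose / Vd = 668 / 366 = 1.825 mg/L
Fraction remaining after one interval: r = e^(−kτ) = e^(−0.08030 × 6.17) = 0.6093
Before dose 4, 3 doses have been given (aged 1τ, 2τ, 3τ).
C_trough = C₀ × (r + r² + … + r^3) = C₀ × r(1−r^3)/(1−r)
        = 1.825 × 0.6093 × (1 − 0.2262) / (1 − 0.6093) = 2.202 mg/L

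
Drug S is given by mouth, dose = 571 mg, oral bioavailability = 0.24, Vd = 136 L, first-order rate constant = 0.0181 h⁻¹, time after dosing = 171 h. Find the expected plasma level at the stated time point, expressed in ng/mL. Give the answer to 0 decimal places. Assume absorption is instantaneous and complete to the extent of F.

Amount reaching circulation = F × Dose = 0.24 × 571.0 = 137.0 mg
C₀ = F·Dose / Vd = 137.0 / 136 = 1.007 mg/L
C = C₀ · e^(−k·t) = 1.007 × e^(−0.01810 × 171)
  = 1.007 × 0.04527 = 0.04559 mg/L
Convert: 0.04559 mg/L × 1000 = 45.59 ng/mL

46 ng/mL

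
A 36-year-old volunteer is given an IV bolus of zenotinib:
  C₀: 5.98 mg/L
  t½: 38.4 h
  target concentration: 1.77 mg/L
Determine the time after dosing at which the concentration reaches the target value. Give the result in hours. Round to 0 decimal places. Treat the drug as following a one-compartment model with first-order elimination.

k = ln2 / t½ = 0.693147 / 38.4 = 0.01805 h⁻¹
t = ln(C₀ / C) / k = ln(5.980 / 1.77) / 0.01805
  = ln(3.379) / 0.01805 = 1.218 / 0.01805 = 67.48 h

67 h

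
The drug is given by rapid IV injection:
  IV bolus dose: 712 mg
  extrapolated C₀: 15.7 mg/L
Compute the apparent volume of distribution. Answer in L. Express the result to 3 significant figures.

Vd = Dose / C₀ = 712.0 / 15.7 = 45.35 L

45.4 L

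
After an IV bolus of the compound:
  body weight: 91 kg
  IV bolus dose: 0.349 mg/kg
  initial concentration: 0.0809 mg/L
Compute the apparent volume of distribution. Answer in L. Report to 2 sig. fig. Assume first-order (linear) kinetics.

390 L

Dose = 0.349 × 91 = 31.76 mg
Vd = Dose / C₀ = 31.76 / 0.0809 = 392.6 L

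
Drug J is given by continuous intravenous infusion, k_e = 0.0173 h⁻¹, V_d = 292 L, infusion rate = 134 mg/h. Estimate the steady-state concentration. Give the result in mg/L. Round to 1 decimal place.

26.5 mg/L

CL = k × Vd = 0.01730 × 292 = 5.052 L/h
At steady state Css = R₀ / CL = 134 / 5.052 = 26.52 mg/L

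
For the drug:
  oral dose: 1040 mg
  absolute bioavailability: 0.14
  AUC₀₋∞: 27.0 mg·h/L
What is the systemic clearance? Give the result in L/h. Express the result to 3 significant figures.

CL = F·Dose / AUC = 0.14 × 1040 / 27.0 = 5.393 L/h

5.39 L/h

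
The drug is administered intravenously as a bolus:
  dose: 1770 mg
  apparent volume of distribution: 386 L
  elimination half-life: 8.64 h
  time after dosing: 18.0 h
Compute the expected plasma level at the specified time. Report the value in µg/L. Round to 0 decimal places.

C₀ = Dose / Vd = 1770 / 386 = 4.585 mg/L
k = ln2 / t½ = 0.693147 / 8.64 = 0.08023 h⁻¹
C = C₀ · e^(−k·t) = 4.585 × e^(−0.08023 × 18.0)
  = 4.585 × 0.2359 = 1.082 mg/L
Convert: 1.082 mg/L × 1000 = 1082 µg/L

1082 µg/L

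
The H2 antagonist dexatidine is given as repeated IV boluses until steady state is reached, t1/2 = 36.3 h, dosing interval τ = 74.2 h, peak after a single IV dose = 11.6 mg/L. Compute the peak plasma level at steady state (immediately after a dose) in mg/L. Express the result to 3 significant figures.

k = ln2 / t½ = 0.693147 / 36.3 = 0.01909 h⁻¹
e^(−kτ) = e^(−0.01909 × 74.2) = 0.2426
Accumulation ratio R = 1 / (1 − e^(−kτ)) = 1 / (1 − 0.2426) = 1.320
Steady-state peak = C₀ × R = 11.6 × 1.320 = 15.31 mg/L

15.3 mg/L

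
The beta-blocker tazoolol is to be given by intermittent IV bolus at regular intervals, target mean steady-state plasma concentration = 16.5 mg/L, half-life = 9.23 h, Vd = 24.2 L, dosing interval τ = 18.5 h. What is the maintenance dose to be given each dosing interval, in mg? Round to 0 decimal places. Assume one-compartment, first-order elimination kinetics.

k = ln2 / t½ = 0.693147 / 9.23 = 0.07510 h⁻¹
CL = k × Vd = 0.07510 × 24.2 = 1.817 L/h
At steady state, Dose/τ = Css × CL.
Dose = Css × CL × τ = 16.5 × 1.817 × 18.5 = 554.6 mg

555 mg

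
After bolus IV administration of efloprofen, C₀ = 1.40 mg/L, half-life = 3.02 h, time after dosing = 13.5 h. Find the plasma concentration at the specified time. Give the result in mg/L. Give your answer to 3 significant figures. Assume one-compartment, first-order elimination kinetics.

0.0632 mg/L

k = ln2 / t½ = 0.693147 / 3.02 = 0.2295 h⁻¹
C = C₀ · e^(−k·t) = 1.400 × e^(−0.2295 × 13.5)
  = 1.400 × 0.04513 = 0.06318 mg/L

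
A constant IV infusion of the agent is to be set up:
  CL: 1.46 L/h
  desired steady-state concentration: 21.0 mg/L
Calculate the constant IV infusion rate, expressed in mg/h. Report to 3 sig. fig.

30.7 mg/h

At steady state, infusion rate R₀ = Css × CL = 21.0 × 1.460 = 30.66 mg/h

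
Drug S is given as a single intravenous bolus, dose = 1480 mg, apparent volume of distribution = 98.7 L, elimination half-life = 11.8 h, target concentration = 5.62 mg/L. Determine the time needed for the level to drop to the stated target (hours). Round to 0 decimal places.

C₀ = Dose / Vd = 1480 / 98.7 = 14.99 mg/L
k = ln2 / t½ = 0.693147 / 11.8 = 0.05874 h⁻¹
t = ln(C₀ / C) / k = ln(14.99 / 5.62) / 0.05874
  = ln(2.667) / 0.05874 = 0.9810 / 0.05874 = 16.70 h

17 h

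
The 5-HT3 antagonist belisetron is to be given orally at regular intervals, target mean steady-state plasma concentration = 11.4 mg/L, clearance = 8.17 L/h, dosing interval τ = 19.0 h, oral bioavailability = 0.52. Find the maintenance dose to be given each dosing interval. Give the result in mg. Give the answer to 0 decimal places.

At steady state, F × (Dose/τ) = Css × CL.
Dose = Css × CL × τ / F = 11.4 × 8.170 × 19.0 / 0.52 = 3403 mg

3403 mg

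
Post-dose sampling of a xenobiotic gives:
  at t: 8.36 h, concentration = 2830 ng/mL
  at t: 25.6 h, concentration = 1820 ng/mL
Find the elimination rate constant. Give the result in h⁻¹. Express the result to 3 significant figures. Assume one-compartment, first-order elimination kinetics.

k = ln(C₁/C₂) / (t₂ − t₁) = ln(2830/1820) / (25.6 − 8.36)
  = 0.4414 / 17.24 = 0.02560 h⁻¹

0.0256 h⁻¹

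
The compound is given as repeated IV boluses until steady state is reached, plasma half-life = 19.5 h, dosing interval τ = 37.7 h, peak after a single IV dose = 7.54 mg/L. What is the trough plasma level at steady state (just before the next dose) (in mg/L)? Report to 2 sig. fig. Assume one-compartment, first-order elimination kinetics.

k = ln2 / t½ = 0.693147 / 19.5 = 0.03555 h⁻¹
e^(−kτ) = e^(−0.03555 × 37.7) = 0.2618
Accumulation ratio R = 1 / (1 − e^(−kτ)) = 1 / (1 − 0.2618) = 1.355
Steady-state trough = C₀ × R × e^(−kτ) = 7.54 × 1.355 × 0.2618 = 2.675 mg/L

2.7 mg/L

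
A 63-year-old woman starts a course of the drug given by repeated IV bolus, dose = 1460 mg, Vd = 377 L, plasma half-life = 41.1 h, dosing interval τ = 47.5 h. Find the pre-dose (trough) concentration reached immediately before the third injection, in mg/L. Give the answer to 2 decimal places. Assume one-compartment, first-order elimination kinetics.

C₀ per dose = Dose / Vd = 1460 / 377 = 3.873 mg/L
k = ln2 / t½ = 0.693147 / 41.1 = 0.01686 h⁻¹
Fraction remaining after one interval: r = e^(−kτ) = e^(−0.01686 × 47.5) = 0.4489
Before dose 3, 2 doses have been given (aged 1τ, 2τ).
C_trough = C₀ × (r + r²) = 3.873 × (0.4489 + 0.2015) = 2.519 mg/L

2.52 mg/L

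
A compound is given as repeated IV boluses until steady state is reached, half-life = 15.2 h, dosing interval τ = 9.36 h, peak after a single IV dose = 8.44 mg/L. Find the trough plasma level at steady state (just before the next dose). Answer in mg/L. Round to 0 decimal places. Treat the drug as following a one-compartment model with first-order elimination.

16 mg/L

k = ln2 / t½ = 0.693147 / 15.2 = 0.04560 h⁻¹
e^(−kτ) = e^(−0.04560 × 9.36) = 0.6526
Accumulation ratio R = 1 / (1 − e^(−kτ)) = 1 / (1 − 0.6526) = 2.879
Steady-state trough = C₀ × R × e^(−kτ) = 8.44 × 2.879 × 0.6526 = 15.86 mg/L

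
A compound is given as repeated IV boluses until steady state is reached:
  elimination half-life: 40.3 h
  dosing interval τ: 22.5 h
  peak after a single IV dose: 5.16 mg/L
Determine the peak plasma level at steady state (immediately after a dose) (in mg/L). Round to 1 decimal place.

k = ln2 / t½ = 0.693147 / 40.3 = 0.01720 h⁻¹
e^(−kτ) = e^(−0.01720 × 22.5) = 0.6791
Accumulation ratio R = 1 / (1 − e^(−kτ)) = 1 / (1 − 0.6791) = 3.116
Steady-state peak = C₀ × R = 5.16 × 3.116 = 16.08 mg/L

16.1 mg/L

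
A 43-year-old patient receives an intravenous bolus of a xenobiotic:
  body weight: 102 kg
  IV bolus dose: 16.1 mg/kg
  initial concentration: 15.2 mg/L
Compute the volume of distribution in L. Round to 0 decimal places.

Dose = 16.1 × 102 = 1642 mg
Vd = Dose / C₀ = 1642 / 15.2 = 108.0 L

108 L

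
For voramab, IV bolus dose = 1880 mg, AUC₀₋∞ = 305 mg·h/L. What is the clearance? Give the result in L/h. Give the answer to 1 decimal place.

6.2 L/h

CL = Dose / AUC = 1880 / 305 = 6.164 L/h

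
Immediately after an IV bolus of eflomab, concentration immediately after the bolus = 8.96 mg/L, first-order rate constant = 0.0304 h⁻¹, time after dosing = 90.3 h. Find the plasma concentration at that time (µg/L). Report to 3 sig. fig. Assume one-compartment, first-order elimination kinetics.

576 µg/L

C = C₀ · e^(−k·t) = 8.960 × e^(−0.03040 × 90.3)
  = 8.960 × 0.06424 = 0.5756 mg/L
Convert: 0.5756 mg/L × 1000 = 575.6 µg/L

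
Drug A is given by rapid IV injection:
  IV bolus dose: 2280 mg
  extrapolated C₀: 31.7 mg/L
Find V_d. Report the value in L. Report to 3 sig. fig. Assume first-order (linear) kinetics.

Vd = Dose / C₀ = 2280 / 31.7 = 71.92 L

71.9 L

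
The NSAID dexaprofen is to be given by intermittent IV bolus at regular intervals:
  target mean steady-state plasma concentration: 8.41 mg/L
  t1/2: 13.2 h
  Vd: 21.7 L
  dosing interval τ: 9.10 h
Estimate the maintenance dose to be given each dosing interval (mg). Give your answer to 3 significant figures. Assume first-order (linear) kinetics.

87.2 mg

k = ln2 / t½ = 0.693147 / 13.2 = 0.05251 h⁻¹
CL = k × Vd = 0.05251 × 21.7 = 1.139 L/h
At steady state, Dose/τ = Css × CL.
Dose = Css × CL × τ = 8.41 × 1.139 × 9.10 = 87.17 mg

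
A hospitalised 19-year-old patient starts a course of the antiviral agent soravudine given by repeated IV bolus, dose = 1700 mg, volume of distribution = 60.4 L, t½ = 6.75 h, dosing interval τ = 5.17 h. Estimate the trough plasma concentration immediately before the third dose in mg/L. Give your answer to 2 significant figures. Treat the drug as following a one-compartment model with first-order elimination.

26 mg/L

C₀ per dose = Dose / Vd = 1700 / 60.4 = 28.15 mg/L
k = ln2 / t½ = 0.693147 / 6.75 = 0.1027 h⁻¹
Fraction remaining after one interval: r = e^(−kτ) = e^(−0.1027 × 5.17) = 0.5880
Before dose 3, 2 doses have been given (aged 1τ, 2τ).
C_trough = C₀ × (r + r²) = 28.15 × (0.5880 + 0.3457) = 26.28 mg/L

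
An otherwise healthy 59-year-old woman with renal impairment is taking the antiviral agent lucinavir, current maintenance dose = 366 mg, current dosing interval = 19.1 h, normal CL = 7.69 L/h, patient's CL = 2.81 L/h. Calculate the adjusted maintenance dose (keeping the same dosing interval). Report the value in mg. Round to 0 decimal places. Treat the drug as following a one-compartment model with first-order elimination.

134 mg

To keep the same average steady-state level, dosing rate must scale with clearance.
CL ratio = 2.81 / 7.69 = 0.3654
New dose (same interval) = 366 × 0.3654 = 133.7 mg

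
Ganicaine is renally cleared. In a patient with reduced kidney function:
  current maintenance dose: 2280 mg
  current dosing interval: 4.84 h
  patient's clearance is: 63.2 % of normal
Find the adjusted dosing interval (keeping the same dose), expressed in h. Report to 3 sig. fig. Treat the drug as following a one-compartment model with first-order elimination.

To keep the same average steady-state level, dosing rate must scale with clearance.
CL ratio = 63.2 / 100 = 0.6320
New interval (same dose) = 4.84 / 0.6320 = 7.658 h

7.66 h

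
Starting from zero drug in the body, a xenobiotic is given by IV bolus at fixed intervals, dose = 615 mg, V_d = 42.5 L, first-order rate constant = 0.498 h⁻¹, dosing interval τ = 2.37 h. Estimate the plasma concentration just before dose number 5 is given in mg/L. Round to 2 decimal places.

C₀ per dose = Dose / Vd = 615 / 42.5 = 14.47 mg/L
Fraction remaining after one interval: r = e^(−kτ) = e^(−0.4980 × 2.37) = 0.3072
Before dose 5, 4 doses have been given (aged 1τ, 2τ, 3τ, 4τ).
C_trough = C₀ × (r + r² + … + r^4) = C₀ × r(1−r^4)/(1−r)
        = 14.47 × 0.3072 × (1 − 0.008906) / (1 − 0.3072) = 6.359 mg/L

6.36 mg/L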